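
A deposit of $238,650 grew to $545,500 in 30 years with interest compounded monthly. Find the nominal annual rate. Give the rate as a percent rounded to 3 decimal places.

(1 + r/12)^360 = 545,500/238,650 = 2.28577.
1 + r/12 = 2.28577^(1/360) ≈ 1.002299, so r/12 ≈ 0.00229904.
r ≈ 12·0.00229904 = 2.75885%.

2.759%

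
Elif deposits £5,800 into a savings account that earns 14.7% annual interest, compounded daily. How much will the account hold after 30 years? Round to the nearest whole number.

£476,739

Periodic rate = 14.7%/365 = 0.00040274; periods = 365·30 = 10950.
A = 5,800·(1 + 0.147/365)^10950 ≈ 5,800·82.196456862 ≈ 476,739.4498.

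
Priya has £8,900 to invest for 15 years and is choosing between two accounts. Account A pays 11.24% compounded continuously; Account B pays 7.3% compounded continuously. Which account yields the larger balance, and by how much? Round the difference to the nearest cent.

A: e^(0.1124·15) = e^1.686 ≈ 5.3978460804, so 8,900 × 5.3978460804 ≈ 48,040.8301.
B: e^(0.073·15) = e^1.095 ≈ 2.9891826834, so 8,900 × 2.9891826834 ≈ 26,603.7259.
Difference ≈ 21,437.1042 in favor of A.

Account A, by £21,437.10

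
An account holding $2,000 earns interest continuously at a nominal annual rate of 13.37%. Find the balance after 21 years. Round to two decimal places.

A = P·e^(rt) = 2,000·e^(0.1337·21) = 2,000·e^2.8077.
e^2.8077 ≈ 16.571759306, so A ≈ 33,143.5186.

$33,143.52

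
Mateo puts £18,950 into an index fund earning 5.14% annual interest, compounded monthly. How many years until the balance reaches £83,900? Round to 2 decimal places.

29.01 years

(1 + 0.00428333)^(12t) = 83,900/18,950 = 4.4274.
12t·ln(1 + 0.00428333) = ln(4.4274); 12t = 1.4878/0.00427419 ≈ 348.0947.
t ≈ 29.0079 years.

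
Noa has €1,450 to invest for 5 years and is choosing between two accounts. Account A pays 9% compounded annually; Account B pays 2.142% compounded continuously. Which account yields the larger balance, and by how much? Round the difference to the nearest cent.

Account A, by €617.09

A: (1 + 0.09)^5 ≈ 1.538623955, so 1,450 × 1.538623955 ≈ 2,231.0047.
B: e^(0.02142·5) = e^0.1071 ≈ 1.113045553, so 1,450 × 1.113045553 ≈ 1,613.9161.
Difference ≈ 617.0887 in favor of A.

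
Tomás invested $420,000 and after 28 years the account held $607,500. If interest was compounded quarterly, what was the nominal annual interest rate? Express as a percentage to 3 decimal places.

1.320%

The 112-period growth factor is 607,500/420,000 = 1.44643.
r/4 = 1.44643^(1/112) − 1 ≈ 0.00330095, so r ≈ 4·0.00330095 = 1.32038%.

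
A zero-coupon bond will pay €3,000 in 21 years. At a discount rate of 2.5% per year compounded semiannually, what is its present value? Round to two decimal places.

Growth factor = (1 + 0.0125)^42 ≈ 1.684966766.
P = 3,000/1.684966766 ≈ 1,780.4505.

€1,780.45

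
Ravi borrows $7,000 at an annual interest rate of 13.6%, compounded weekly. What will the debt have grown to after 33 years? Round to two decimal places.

$618,966.68

Periodic rate = 13.6%/52 = 0.00261538; periods = 52·33 = 1716.
A = 7,000·(1 + 0.136/52)^1716 ≈ 7,000·88.4238111158 ≈ 618,966.6778.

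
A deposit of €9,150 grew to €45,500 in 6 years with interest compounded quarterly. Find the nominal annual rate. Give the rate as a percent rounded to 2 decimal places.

The 24-period growth factor is 45,500/9,150 = 4.97268.
r/4 = 4.97268^(1/24) − 1 ≈ 0.0691154, so r ≈ 4·0.0691154 = 27.64617%.

27.65%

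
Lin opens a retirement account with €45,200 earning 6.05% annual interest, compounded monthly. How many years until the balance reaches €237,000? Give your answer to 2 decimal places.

(1 + 0.00504167)^(12t) = 237,000/45,200 = 5.2434.
12t·ln(1 + 0.00504167) = ln(5.2434); 12t = 1.657/0.005029 ≈ 329.4816.
t ≈ 27.4568 years.

27.46 years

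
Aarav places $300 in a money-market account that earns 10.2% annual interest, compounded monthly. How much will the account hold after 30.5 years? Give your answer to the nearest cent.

Periodic rate = 10.2%/12 = 0.0085; periods = 12·30.5 = 366.
A = 300·(1 + 0.0085)^366 ≈ 300·22.15033673 ≈ 6,645.1010.

$6,645.10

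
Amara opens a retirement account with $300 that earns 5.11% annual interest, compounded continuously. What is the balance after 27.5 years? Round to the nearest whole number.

A = P·e^(rt) = 300·e^(0.0511·27.5) = 300·e^1.40525.
e^1.40525 ≈ 4.07654575, so A ≈ 1,222.9637.

$1,223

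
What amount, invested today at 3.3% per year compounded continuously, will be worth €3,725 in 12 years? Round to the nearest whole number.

P = A·e^(−rt) = 3,725·e^(−0.396).
e^(−0.396) ≈ 0.6730066959, so P ≈ 2,506.9499.

€2,507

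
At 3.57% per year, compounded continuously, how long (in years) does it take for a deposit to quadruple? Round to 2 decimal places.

38.83 years

e^(0.0357t) = 4, so 0.0357t = ln 4 ≈ 1.3863.
t ≈ 1.3863/0.0357 ≈ 38.8318.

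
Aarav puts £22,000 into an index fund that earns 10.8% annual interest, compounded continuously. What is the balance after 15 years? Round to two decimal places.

£111,167.99

A = P·e^(rt) = 22,000·e^(0.108·15) = 22,000·e^1.62.
e^1.62 ≈ 5.05309031656, so A ≈ 111,167.9870.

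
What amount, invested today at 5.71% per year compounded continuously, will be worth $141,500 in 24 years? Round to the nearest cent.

P = A·e^(−rt) = 141,500·e^(−1.3704).
e^(−1.3704) ≈ 0.254005337095, so P ≈ 35,941.7552.

$35,941.76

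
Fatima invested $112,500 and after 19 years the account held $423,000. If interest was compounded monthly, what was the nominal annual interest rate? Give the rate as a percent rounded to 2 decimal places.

The 228-period growth factor is 423,000/112,500 = 3.76.
r/12 = 3.76^(1/228) − 1 ≈ 0.00582576, so r ≈ 12·0.00582576 = 6.99091%.

6.99%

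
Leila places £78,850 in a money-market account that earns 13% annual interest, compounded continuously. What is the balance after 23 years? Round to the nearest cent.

A = P·e^(rt) = 78,850·e^(0.13·23) = 78,850·e^2.99.
e^2.99 ≈ 19.88568249156, so A ≈ 1,567,986.0645.

£1,567,986.06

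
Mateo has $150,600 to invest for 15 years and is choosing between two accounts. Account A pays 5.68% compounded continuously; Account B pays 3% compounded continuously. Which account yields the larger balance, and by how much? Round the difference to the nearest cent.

Account A, by $116,868.41

A: e^(0.0568·15) = e^0.852 ≈ 2.34433082804, so 150,600 × 2.34433082804 ≈ 353,056.2227.
B: e^(0.03·15) = e^0.45 ≈ 1.56831218549, so 150,600 × 1.56831218549 ≈ 236,187.8151.
Difference ≈ 116,868.4076 in favor of A.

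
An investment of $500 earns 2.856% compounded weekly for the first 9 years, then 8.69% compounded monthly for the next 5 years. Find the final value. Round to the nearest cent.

$996.76

After 9 years at 2.856%: 500 × 1.29300561 ≈ 646.5028.
Then 5 years at 8.69%: 646.5028 × 1.54177493 ≈ 996.7618.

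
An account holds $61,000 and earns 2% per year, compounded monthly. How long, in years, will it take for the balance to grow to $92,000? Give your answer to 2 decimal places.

We need (1 + 0.00166667)^(12t) = 1.5082, so 12t = ln 1.5082 / ln 1.001667 ≈ 246.7542.
t ≈ 246.7542/12 = 20.5629 years.

20.56 years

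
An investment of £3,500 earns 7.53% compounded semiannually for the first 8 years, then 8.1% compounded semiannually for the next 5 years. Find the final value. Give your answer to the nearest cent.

£9,403.79

Phase 1: 3,500·(1 + 0.03765)^16 ≈ 6,322.4047.
Phase 2: 6,322.4047·(1 + 0.0405)^10 ≈ 9,403.7946.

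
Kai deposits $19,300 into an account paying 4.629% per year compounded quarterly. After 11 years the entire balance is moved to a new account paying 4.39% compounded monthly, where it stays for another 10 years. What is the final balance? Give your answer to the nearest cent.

$49,628.75

After 11 years at 4.629%: 19,300 × 1.6590849818 ≈ 32,020.3401.
Then 10 years at 4.39%: 32,020.3401 × 1.5499132303 ≈ 49,628.7488.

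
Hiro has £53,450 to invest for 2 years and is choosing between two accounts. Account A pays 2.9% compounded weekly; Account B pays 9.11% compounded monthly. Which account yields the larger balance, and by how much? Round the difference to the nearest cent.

Account B, by £7,447.24

Account A growth factor: (1 + 0.029/52)^104 ≈ 1.0596978634; balance ≈ 56,640.8508.
Account B growth factor: (1 + 0.0911/12)^24 ≈ 1.1990287806; balance ≈ 64,088.0883.
Account B is larger by 7,447.2375.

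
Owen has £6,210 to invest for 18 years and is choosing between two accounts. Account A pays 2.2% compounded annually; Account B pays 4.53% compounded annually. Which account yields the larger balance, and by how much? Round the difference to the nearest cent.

Account B, by £4,597.98

Account A growth factor: (1 + 0.022)^18 ≈ 1.479503934; balance ≈ 9,187.7194.
Account B growth factor: (1 + 0.0453)^18 ≈ 2.2199188919; balance ≈ 13,785.6963.
Account B is larger by 4,597.9769.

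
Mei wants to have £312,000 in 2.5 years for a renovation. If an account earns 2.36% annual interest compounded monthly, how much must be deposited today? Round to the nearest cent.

£294,141.55

Periodic rate = 2.36%/12 = 0.00196667; 30 periods.
P = 312,000/(1 + 0.0236/12)^30 ≈ 312,000/1.06071378045 ≈ 294,141.5543.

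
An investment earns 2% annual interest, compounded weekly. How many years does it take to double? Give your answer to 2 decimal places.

34.66 years

(1 + 0.000384615)^(52t) = 2.
52t = ln 2 / ln(1 + 0.000384615) ≈ 0.69315/0.000384541 ≈ 1802.5292.
t ≈ 34.6640.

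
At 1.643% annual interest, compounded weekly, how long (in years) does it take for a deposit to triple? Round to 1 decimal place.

66.9 years

(1 + 0.000315962)^(52t) = 3.
52t = ln 3 / ln(1 + 0.000315962) ≈ 1.0986/0.000315912 ≈ 3477.5936.
t ≈ 66.8768.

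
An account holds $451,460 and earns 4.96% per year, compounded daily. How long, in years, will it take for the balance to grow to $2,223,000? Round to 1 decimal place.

32.1 years

(1 + 0.00013589)^(365t) = 2,223,000/451,460 = 4.924.
365t·ln(1 + 0.00013589) = ln(4.924); 365t = 1.5941/0.000135881 ≈ 11731.7656.
t ≈ 32.1418 years.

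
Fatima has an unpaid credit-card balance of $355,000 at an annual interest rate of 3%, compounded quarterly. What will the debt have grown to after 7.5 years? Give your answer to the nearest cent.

Growth factor = (1 + 0.0075)^30 ≈ 1.25127176382.
A ≈ 355,000 × 1.25127176382 ≈ 444,201.4762.

$444,201.48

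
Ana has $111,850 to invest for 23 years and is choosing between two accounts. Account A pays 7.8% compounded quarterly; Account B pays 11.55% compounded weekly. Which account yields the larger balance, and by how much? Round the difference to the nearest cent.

Account A growth factor: (1 + 0.0195)^92 ≈ 5.9105129131; balance ≈ 661,090.8693.
Account B growth factor: (1 + 0.1155/52)^1196 ≈ 14.20443321006; balance ≈ 1,588,765.8545.
Account B is larger by 927,674.9852.

Account B, by $927,674.99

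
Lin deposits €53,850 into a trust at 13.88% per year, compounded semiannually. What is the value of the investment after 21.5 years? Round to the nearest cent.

Growth factor = (1 + 0.0694)^43 ≈ 17.9072018854.
A ≈ 53,850 × 17.9072018854 ≈ 964,302.8215.

€964,302.82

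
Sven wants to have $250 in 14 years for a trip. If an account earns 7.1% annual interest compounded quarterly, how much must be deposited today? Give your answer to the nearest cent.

Growth factor = (1 + 0.01775)^56 ≈ 2.67856518.
P = 250/2.67856518 ≈ 93.3336.

$93.33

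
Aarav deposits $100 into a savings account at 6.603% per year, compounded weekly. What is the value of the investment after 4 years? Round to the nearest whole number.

$130

Periodic rate = 6.603%/52 = 0.00126981; periods = 52·4 = 208.
A = 100·(1 + 0.06603/52)^208 ≈ 100·1.30206628 ≈ 130.2066.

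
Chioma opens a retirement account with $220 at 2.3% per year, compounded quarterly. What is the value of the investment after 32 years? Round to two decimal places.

Periodic rate = 2.3%/4 = 0.00575; periods = 4·32 = 128.
A = 220·(1 + 0.00575)^128 ≈ 220·2.08317272 ≈ 458.2980.

$458.30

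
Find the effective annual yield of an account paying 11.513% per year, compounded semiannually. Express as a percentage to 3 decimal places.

EAR = (1 + 11.513%/2)^2 − 1 = (1 + 0.057565)^2 − 1.
(1 + 0.057565)^2 ≈ 1.118444, so EAR ≈ 11.84437%.

11.844%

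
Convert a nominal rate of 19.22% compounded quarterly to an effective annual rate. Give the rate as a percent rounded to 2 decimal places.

20.65%

EAR = (1 + 19.22%/4)^4 − 1 = (1 + 0.04805)^4 − 1.
(1 + 0.04805)^4 ≈ 1.206502, so EAR ≈ 20.65019%.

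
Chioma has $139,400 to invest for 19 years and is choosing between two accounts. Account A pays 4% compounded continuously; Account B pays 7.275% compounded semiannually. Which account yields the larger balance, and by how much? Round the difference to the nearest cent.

Account B, by $243,807.94

Account A growth factor: e^(0.04·19) = e^0.76 ≈ 2.1382762205; balance ≈ 298,075.7051.
Account B growth factor: (1 + 0.036375)^38 ≈ 3.88725713896; balance ≈ 541,883.6452.
Account B is larger by 243,807.9400.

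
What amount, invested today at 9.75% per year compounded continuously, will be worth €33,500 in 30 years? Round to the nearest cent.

P = A·e^(−rt) = 33,500·e^(−2.925).
e^(−2.925) ≈ 0.053664691913, so P ≈ 1,797.7672.

€1,797.77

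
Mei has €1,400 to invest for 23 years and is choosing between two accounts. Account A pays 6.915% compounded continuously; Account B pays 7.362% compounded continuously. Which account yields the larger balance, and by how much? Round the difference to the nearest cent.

Account A growth factor: e^(0.06915·23) = e^1.59045 ≈ 4.905956112; balance ≈ 6,868.3386.
Account B growth factor: e^(0.07362·23) = e^1.69326 ≈ 5.437177042; balance ≈ 7,612.0479.
Account B is larger by 743.7093.

Account B, by €743.71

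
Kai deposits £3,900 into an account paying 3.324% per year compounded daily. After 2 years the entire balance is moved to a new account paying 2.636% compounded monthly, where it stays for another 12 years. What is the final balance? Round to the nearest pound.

Phase 1: 3,900·(1 + 0.03324/365)^730 ≈ 4,168.0718.
Phase 2: 4,168.0718·(1 + 0.02636/12)^144 ≈ 5,716.8995.

£5,717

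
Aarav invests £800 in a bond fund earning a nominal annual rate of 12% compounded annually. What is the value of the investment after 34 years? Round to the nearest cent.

Annual rate = 12% = 0.12; years = 34.
A = 800·(1 + 0.12)^34 ≈ 800·47.142517481 ≈ 37,714.0140.

£37,714.01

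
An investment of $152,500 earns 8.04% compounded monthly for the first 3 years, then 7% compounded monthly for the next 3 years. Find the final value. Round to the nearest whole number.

After 3 years at 8.04%: 152,500 × 1.27175211924 ≈ 193,942.1982.
Then 3 years at 7%: 193,942.1982 × 1.23292558748 ≈ 239,116.2986.

$239,116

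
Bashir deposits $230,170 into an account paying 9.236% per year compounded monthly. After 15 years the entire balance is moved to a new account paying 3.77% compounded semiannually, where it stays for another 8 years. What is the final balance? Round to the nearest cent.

$1,233,617.92

Phase 1: 230,170·(1 + 0.09236/12)^180 ≈ 914,990.6849.
Phase 2: 914,990.6849·(1 + 0.01885)^16 ≈ 1,233,617.9197.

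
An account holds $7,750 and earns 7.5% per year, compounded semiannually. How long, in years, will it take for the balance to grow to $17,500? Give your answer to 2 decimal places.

11.06 years

(1 + 0.0375)^(2t) = 17,500/7,750 = 2.2581.
2t·ln(1 + 0.0375) = ln(2.2581); 2t = 0.81451/0.036814 ≈ 22.1250.
t ≈ 11.0625 years.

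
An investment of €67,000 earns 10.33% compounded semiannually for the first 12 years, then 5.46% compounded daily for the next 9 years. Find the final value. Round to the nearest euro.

€366,759

Phase 1: 67,000·(1 + 0.05165)^24 ≈ 224,380.0450.
Phase 2: 224,380.0450·(1 + 0.0546/365)^3285 ≈ 366,758.8300.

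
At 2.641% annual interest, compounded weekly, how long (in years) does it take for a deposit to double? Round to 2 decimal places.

(1 + 0.000507885)^(52t) = 2.
52t = ln 2 / ln(1 + 0.000507885) ≈ 0.69315/0.000507756 ≈ 1365.1195.
t ≈ 26.2523.

26.25 years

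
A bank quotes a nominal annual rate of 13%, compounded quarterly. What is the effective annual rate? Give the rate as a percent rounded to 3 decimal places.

One year is 4 periods at 0.0325 each: (1 + 0.0325)^4 ≈ 1.136476.
EAR = 1.136476 − 1 ≈ 13.64759%.

13.648%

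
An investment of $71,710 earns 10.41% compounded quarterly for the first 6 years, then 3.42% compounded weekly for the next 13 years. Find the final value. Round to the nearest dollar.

$207,202

After 6 years at 10.41%: 71,710 × 1.85263826089 ≈ 132,852.6897.
Then 13 years at 3.42%: 132,852.6897 × 1.55963818095 ≈ 207,202.1273.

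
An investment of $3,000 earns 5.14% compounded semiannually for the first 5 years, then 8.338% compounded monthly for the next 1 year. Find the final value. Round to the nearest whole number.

Phase 1: 3,000·(1 + 0.0257)^10 ≈ 3,866.5605.
Phase 2: 3,866.5605·(1 + 0.08338/12)^12 ≈ 4,201.5647.

$4,202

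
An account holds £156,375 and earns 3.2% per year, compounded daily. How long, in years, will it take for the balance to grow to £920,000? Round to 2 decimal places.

55.38 years

(1 + 0.0000876712)^(365t) = 920,000/156,375 = 5.8833.
365t·ln(1 + 0.0000876712) = ln(5.8833); 365t = 1.7721/8.76674e-05 ≈ 20214.0922.
t ≈ 55.3811 years.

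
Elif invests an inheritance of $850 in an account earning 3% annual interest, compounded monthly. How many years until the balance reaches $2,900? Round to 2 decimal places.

40.96 years

(1 + 0.0025)^(12t) = 2,900/850 = 3.4118.
12t·ln(1 + 0.0025) = ln(3.4118); 12t = 1.2272/0.00249688 ≈ 491.5052.
t ≈ 40.9588 years.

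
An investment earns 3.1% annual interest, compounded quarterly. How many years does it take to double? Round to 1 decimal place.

22.4 years

(1 + 0.00775)^(4t) = 2.
4t = ln 2 / ln(1 + 0.00775) ≈ 0.69315/0.00772012 ≈ 89.7845.
t ≈ 22.4461.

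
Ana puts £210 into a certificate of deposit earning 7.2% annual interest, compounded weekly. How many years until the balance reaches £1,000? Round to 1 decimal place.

We need (1 + 0.00138462)^(52t) = 4.7619, so 52t = ln 4.7619 / ln 1.001385 ≈ 1127.9146.
t ≈ 1127.9146/52 = 21.6907 years.

21.7 years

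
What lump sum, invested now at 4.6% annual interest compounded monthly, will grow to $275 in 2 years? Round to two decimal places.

$250.87

Periodic rate = 4.6%/12 = 0.00383333; 24 periods.
P = 275/(1 + 0.046/12)^24 ≈ 275/1.09617201 ≈ 250.8730.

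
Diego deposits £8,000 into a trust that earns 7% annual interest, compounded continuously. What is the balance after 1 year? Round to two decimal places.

£8,580.07

A = P·e^(rt) = 8,000·e^(0.07·1) = 8,000·e^0.07.
e^0.07 ≈ 1.072508181, so A ≈ 8,580.0655.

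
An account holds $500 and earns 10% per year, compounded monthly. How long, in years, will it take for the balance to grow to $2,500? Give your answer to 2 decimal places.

(1 + 0.00833333)^(12t) = 2,500/500 = 5.
12t·ln(1 + 0.00833333) = ln(5); 12t = 1.6094/0.0082988 ≈ 193.9362.
t ≈ 16.1613 years.

16.16 years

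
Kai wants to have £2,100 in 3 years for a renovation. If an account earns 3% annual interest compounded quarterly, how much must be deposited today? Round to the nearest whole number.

Growth factor = (1 + 0.0075)^12 ≈ 1.093806898.
P = 2,100/1.093806898 ≈ 1,919.9001.

£1,920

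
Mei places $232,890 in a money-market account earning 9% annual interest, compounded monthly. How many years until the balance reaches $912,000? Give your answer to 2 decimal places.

15.22 years

(1 + 0.0075)^(12t) = 912,000/232,890 = 3.916.
12t·ln(1 + 0.0075) = ln(3.916); 12t = 1.3651/0.00747201 ≈ 182.6915.
t ≈ 15.2243 years.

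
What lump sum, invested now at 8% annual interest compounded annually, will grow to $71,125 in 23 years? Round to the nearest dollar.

Annual rate = 8% = 0.08; 23 periods.
P = 71,125/(1 + 0.08)^23 ≈ 71,125/5.8714636456 ≈ 12,113.6746.

$12,114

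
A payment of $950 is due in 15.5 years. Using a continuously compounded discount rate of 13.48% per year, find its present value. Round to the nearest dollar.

P = A·e^(−rt) = 950·e^(−2.0894).
e^(−2.0894) ≈ 0.12376137, so P ≈ 117.5733.

$118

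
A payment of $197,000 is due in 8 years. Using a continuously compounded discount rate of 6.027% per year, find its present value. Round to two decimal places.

$121,637.31

P = A·e^(−rt) = 197,000·e^(−0.48216).
e^(−0.48216) ≈ 0.617448262139, so P ≈ 121,637.3076.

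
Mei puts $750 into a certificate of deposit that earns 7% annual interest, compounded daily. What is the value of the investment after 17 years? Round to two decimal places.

$2,465.03

Periodic rate = 7%/365 = 0.000191781; periods = 365·17 = 6205.
A = 750·(1 + 0.07/365)^6205 ≈ 750·3.286706189 ≈ 2,465.0296.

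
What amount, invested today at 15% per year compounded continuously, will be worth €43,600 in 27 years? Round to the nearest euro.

P = A·e^(−rt) = 43,600·e^(−4.05).
e^(−4.05) ≈ 0.017422374639, so P ≈ 759.6155.

€760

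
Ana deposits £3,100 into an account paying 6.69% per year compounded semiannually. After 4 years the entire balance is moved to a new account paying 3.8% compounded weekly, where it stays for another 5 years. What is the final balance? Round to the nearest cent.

£4,877.12

Phase 1: 3,100·(1 + 0.03345)^8 ≈ 4,033.4572.
Phase 2: 4,033.4572·(1 + 0.038/52)^260 ≈ 4,877.1180.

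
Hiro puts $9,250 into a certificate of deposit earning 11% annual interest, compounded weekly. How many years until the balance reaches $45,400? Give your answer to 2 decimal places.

14.48 years

We need (1 + 0.00211538)^(52t) = 4.9081, so 52t = ln 4.9081 / ln 1.002115 ≈ 752.8516.
t ≈ 752.8516/52 = 14.4779 years.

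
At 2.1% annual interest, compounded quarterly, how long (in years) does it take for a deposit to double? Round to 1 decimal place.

33.1 years

(1 + 0.00525)^(4t) = 2.
4t = ln 2 / ln(1 + 0.00525) ≈ 0.69315/0.00523627 ≈ 132.3743.
t ≈ 33.0936.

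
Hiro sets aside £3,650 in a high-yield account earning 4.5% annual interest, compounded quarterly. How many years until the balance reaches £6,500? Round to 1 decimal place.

12.9 years

We need (1 + 0.01125)^(4t) = 1.7808, so 4t = ln 1.7808 / ln 1.01125 ≈ 51.5836.
t ≈ 51.5836/4 = 12.8959 years.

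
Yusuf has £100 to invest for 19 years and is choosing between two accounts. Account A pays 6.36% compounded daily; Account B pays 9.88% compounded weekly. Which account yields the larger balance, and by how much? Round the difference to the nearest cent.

Account A growth factor: (1 + 0.0636/365)^6935 ≈ 3.34777094; balance ≈ 334.7771.
Account B growth factor: (1 + 0.0019)^988 ≈ 6.52355137; balance ≈ 652.3551.
Account B is larger by 317.5780.

Account B, by £317.58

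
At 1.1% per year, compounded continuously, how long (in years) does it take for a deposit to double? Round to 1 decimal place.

e^(0.011t) = 2, so 0.011t = ln 2 ≈ 0.69315.
t ≈ 0.69315/0.011 ≈ 63.0134.

63.0 years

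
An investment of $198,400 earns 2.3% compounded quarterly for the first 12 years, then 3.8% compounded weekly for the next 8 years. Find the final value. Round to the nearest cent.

$354,030.72

After 12 years at 2.3%: 198,400 × 1.31680655472 ≈ 261,254.4205.
Then 8 years at 3.8%: 261,254.4205 × 1.35511859862 ≈ 354,030.7241.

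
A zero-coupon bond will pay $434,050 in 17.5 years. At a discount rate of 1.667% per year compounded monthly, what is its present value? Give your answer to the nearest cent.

Periodic rate = 1.667%/12 = 0.00138917; 210 periods.
P = 434,050/(1 + 0.01667/12)^210 ≈ 434,050/1.33846382908 ≈ 324,289.6749.

$324,289.67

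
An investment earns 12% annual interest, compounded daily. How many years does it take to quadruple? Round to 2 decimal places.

(1 + 0.000328767)^(365t) = 4.
365t = ln 4 / ln(1 + 0.000328767) ≈ 1.3863/0.000328713 ≈ 4217.3385.
t ≈ 11.5544.

11.55 years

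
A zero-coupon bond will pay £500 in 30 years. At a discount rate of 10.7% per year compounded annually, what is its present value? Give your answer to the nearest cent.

£23.69

Annual rate = 10.7% = 0.107; 30 periods.
P = 500/(1 + 0.107)^30 ≈ 500/21.1071028 ≈ 23.6887.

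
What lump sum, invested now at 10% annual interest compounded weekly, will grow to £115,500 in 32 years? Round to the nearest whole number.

£4,723

Growth factor = (1 + 0.1/52)^1664 ≈ 24.4572578393.
P = 115,500/24.4572578393 ≈ 4,722.5245.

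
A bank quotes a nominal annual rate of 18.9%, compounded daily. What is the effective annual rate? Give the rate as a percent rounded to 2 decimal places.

One year is 365 periods at 0.000517808 each: (1 + 0.000517808)^365 ≈ 1.207982.
EAR = 1.207982 − 1 ≈ 20.79819%.

20.80%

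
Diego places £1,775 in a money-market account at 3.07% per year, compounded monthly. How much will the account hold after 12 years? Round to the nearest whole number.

£2,564

Growth factor = (1 + 0.0307/12)^144 ≈ 1.444740264.
A ≈ 1,775 × 1.444740264 ≈ 2,564.4140.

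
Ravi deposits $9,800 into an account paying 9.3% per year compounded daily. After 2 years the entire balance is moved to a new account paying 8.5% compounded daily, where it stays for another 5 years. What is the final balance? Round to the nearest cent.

After 2 years at 9.3%: 9,800 × 1.2043937257 ≈ 11,803.0585.
Then 5 years at 8.5%: 11,803.0585 × 1.5295147395 ≈ 18,052.9520.

$18,052.95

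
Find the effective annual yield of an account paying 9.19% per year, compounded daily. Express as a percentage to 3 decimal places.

One year is 365 periods at 0.000251781 each: (1 + 0.000251781)^365 ≈ 1.096243.
EAR = 1.096243 − 1 ≈ 9.62425%.

9.624%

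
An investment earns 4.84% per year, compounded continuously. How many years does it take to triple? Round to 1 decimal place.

22.7 years

e^(0.0484t) = 3, so 0.0484t = ln 3 ≈ 1.0986.
t ≈ 1.0986/0.0484 ≈ 22.6986.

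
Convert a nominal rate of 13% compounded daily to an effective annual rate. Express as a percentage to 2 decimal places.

13.88%

EAR = (1 + 13%/365)^365 − 1 = (1 + 0.000356164)^365 − 1.
(1 + 0.000356164)^365 ≈ 1.138802, so EAR ≈ 13.88020%.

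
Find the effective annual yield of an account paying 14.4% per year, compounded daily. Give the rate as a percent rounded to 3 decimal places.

15.485%

EAR = (1 + 14.4%/365)^365 − 1 = (1 + 0.000394521)^365 − 1.
(1 + 0.000394521)^365 ≈ 1.154851, so EAR ≈ 15.48513%.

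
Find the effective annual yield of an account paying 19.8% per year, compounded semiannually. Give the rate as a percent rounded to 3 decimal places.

20.780%

One year is 2 periods at 0.099 each: (1 + 0.099)^2 ≈ 1.207801.
EAR = 1.207801 − 1 ≈ 20.78010%.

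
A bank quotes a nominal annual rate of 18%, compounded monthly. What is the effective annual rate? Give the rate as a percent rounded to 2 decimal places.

One year is 12 periods at 0.015 each: (1 + 0.015)^12 ≈ 1.195618.
EAR = 1.195618 − 1 ≈ 19.56182%.

19.56%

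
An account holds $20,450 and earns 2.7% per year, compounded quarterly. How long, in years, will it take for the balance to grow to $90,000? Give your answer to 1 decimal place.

55.1 years

We need (1 + 0.00675)^(4t) = 4.401, so 4t = ln 4.401 / ln 1.00675 ≈ 220.2700.
t ≈ 220.2700/4 = 55.0675 years.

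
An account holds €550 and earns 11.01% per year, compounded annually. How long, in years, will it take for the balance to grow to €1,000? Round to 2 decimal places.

5.72 years

(1 + 0.1101)^t = 1,000/550 = 1.8182.
t·ln(1 + 0.1101) = ln(1.8182); t = 0.59784/0.10445 ≈ 5.7237.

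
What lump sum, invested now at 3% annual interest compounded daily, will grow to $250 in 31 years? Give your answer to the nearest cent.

$98.64

Growth factor = (1 + 0.03/365)^11315 ≈ 2.53441232.
P = 250/2.53441232 ≈ 98.6422.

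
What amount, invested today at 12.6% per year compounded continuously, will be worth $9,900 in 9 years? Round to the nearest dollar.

P = A·e^(−rt) = 9,900·e^(−1.134).
e^(−1.134) ≈ 0.3217437042, so P ≈ 3,185.2627.

$3,185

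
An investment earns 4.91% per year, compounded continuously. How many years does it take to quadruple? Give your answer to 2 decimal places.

28.23 years

e^(0.0491t) = 4, so 0.0491t = ln 4 ≈ 1.3863.
t ≈ 1.3863/0.0491 ≈ 28.2341.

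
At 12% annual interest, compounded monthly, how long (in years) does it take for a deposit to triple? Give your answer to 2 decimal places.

(1 + 0.01)^(12t) = 3.
12t = ln 3 / ln(1 + 0.01) ≈ 1.0986/0.00995033 ≈ 110.4096.
t ≈ 9.2008.

9.20 years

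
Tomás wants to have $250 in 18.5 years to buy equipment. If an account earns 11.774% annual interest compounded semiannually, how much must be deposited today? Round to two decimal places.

Growth factor = (1 + 0.05887)^37 ≈ 8.30190632.
P = 250/8.30190632 ≈ 30.1136.

$30.11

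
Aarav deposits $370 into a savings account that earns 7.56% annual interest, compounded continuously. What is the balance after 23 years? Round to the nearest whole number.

A = P·e^(rt) = 370·e^(0.0756·23) = 370·e^1.7388.
e^1.7388 ≈ 5.690510711, so A ≈ 2,105.4890.

$2,105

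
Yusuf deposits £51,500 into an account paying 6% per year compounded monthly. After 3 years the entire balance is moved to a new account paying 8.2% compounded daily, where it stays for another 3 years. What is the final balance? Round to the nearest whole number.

£78,815

Phase 1: 51,500·(1 + 0.005)^36 ≈ 61,629.0470.
Phase 2: 61,629.0470·(1 + 0.082/365)^1095 ≈ 78,815.1844.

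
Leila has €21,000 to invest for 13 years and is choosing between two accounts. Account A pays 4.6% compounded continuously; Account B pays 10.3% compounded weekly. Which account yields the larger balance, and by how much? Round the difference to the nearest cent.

A: e^(0.046·13) = e^0.598 ≈ 1.8184782046, so 21,000 × 1.8184782046 ≈ 38,188.0423.
B: (1 + 0.103/52)^676 ≈ 3.8101769193, so 21,000 × 3.8101769193 ≈ 80,013.7153.
Difference ≈ 41,825.6730 in favor of B.

Account B, by €41,825.67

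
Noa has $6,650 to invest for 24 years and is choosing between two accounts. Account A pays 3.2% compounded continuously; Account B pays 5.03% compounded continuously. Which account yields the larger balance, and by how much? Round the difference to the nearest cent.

A: e^(0.032·24) = e^0.768 ≈ 2.1554510379, so 6,650 × 2.1554510379 ≈ 14,333.7494.
B: e^(0.0503·24) = e^1.2072 ≈ 3.3441080289, so 6,650 × 3.3441080289 ≈ 22,238.3184.
Difference ≈ 7,904.5690 in favor of B.

Account B, by $7,904.57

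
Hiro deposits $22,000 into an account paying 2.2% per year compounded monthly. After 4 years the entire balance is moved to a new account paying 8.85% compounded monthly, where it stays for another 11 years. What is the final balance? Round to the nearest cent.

After 4 years at 2.2%: 22,000 × 1.091900146 ≈ 24,021.8032.
Then 11 years at 8.85%: 24,021.8032 × 2.6377539313 ≈ 63,363.6059.

$63,363.61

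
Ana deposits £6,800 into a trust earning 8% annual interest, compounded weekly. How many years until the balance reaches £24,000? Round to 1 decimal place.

15.8 years

We need (1 + 0.00153846)^(52t) = 3.5294, so 52t = ln 3.5294 / ln 1.001538 ≈ 820.3657.
t ≈ 820.3657/52 = 15.7763 years.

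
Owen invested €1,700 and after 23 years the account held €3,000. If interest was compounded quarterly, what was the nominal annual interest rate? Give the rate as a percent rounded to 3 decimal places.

(1 + r/4)^92 = 3,000/1,700 = 1.76471.
1 + r/4 = 1.76471^(1/92) ≈ 1.006193, so r/4 ≈ 0.00619284.
r ≈ 4·0.00619284 = 2.47713%.

2.477%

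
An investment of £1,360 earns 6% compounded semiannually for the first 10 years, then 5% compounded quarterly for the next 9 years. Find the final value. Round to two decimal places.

£3,841.53

Phase 1: 1,360·(1 + 0.03)^20 ≈ 2,456.3113.
Phase 2: 2,456.3113·(1 + 0.0125)^36 ≈ 3,841.5328.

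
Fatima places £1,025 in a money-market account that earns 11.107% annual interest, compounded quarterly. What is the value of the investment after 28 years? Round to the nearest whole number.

£22,027

Growth factor = (1 + 0.0277675)^112 ≈ 21.489514177.
A ≈ 1,025 × 21.489514177 ≈ 22,026.7520.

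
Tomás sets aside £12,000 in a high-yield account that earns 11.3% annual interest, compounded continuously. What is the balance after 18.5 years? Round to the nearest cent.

£97,067.50

A = P·e^(rt) = 12,000·e^(0.113·18.5) = 12,000·e^2.0905.
e^2.0905 ≈ 8.0889586327, so A ≈ 97,067.5036.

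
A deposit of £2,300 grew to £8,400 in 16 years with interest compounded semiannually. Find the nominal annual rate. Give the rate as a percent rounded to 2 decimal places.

The 32-period growth factor is 8,400/2,300 = 3.65217.
r/2 = 3.65217^(1/32) − 1 ≈ 0.0413093, so r ≈ 2·0.0413093 = 8.26185%.

8.26%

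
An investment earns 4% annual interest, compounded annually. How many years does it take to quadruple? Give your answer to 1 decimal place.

(1 + 0.04)^t = 4.
t = ln 4 / ln(1 + 0.04) ≈ 1.3863/0.0392207 ≈ 35.3460.

35.3 years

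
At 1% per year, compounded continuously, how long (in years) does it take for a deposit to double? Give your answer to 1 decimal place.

69.3 years

e^(0.01t) = 2, so 0.01t = ln 2 ≈ 0.69315.
t ≈ 0.69315/0.01 ≈ 69.3147.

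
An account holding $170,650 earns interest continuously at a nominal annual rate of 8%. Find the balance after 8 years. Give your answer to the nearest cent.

$323,634.46

A = P·e^(rt) = 170,650·e^(0.08·8) = 170,650·e^0.64.
e^0.64 ≈ 1.8964808793, so A ≈ 323,634.4621.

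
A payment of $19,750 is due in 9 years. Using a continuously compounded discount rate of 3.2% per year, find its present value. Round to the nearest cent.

P = A·e^(−rt) = 19,750·e^(−0.288).
e^(−0.288) ≈ 0.74976159224, so P ≈ 14,807.7914.

$14,807.79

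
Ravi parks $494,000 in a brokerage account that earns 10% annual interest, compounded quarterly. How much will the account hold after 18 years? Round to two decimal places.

$2,923,110.66

Growth factor = (1 + 0.025)^72 ≈ 5.917228062215.
A ≈ 494,000 × 5.917228062215 ≈ 2,923,110.6627.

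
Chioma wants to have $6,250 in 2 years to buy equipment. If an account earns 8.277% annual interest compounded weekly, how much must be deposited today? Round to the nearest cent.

Growth factor = (1 + 0.08277/52)^104 ≈ 1.179874872.
P = 6,250/1.179874872 ≈ 5,297.1719.

$5,297.17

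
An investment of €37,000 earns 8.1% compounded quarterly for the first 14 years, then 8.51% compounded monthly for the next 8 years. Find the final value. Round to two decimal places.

€224,076.21

After 14 years at 8.1%: 37,000 × 3.07305117775 ≈ 113,702.8936.
Then 8 years at 8.51%: 113,702.8936 × 1.97071682905 ≈ 224,076.2059.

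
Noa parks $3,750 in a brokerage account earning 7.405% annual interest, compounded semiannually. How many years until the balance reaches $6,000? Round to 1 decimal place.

6.5 years

We need (1 + 0.037025)^(2t) = 1.6, so 2t = ln 1.6 / ln 1.037025 ≈ 12.9278.
t ≈ 12.9278/2 = 6.4639 years.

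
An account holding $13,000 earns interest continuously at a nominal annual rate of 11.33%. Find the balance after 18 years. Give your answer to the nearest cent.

A = P·e^(rt) = 13,000·e^(0.1133·18) = 13,000·e^2.0394.
e^2.0394 ≈ 7.6859962174, so A ≈ 99,917.9508.

$99,917.95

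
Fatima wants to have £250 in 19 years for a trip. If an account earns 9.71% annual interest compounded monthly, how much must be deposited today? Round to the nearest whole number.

Growth factor = (1 + 0.0971/12)^228 ≈ 6.28066499.
P = 250/6.28066499 ≈ 39.8047.

£40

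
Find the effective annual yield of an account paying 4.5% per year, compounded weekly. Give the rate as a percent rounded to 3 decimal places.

4.601%

EAR = (1 + 4.5%/52)^52 − 1 = (1 + 0.000865385)^52 − 1.
(1 + 0.000865385)^52 ≈ 1.046008, so EAR ≈ 4.60075%.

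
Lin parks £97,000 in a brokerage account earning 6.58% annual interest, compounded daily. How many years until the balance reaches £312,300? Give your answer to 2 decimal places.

We need (1 + 0.000180274)^(365t) = 3.2196, so 365t = ln 3.2196 / ln 1.00018 ≈ 6486.5641.
t ≈ 6486.5641/365 = 17.7714 years.

17.77 years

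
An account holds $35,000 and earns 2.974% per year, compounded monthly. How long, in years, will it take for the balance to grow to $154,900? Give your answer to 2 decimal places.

50.08 years

(1 + 0.00247833)^(12t) = 154,900/35,000 = 4.4257.
12t·ln(1 + 0.00247833) = ln(4.4257); 12t = 1.4874/0.00247527 ≈ 600.9176.
t ≈ 50.0765 years.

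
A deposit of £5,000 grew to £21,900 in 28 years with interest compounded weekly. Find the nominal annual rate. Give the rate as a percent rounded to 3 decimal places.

5.278%

The 1456-period growth factor is 21,900/5,000 = 4.38.
r/52 = 4.38^(1/1456) − 1 ≈ 0.00101497, so r ≈ 52·0.00101497 = 5.27785%.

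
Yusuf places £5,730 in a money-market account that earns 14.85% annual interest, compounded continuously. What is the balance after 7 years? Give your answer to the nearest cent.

£16,203.31

A = P·e^(rt) = 5,730·e^(0.1485·7) = 5,730·e^1.0395.
e^1.0395 ≈ 2.8278027594, so A ≈ 16,203.3098.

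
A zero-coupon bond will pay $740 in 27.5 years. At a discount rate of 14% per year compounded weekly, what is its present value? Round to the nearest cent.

Growth factor = (1 + 0.14/52)^1430 ≈ 46.7505767.
P = 740/46.7505767 ≈ 15.8287.

$15.83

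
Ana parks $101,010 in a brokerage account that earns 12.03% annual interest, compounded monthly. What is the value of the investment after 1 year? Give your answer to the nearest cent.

Periodic rate = 12.03%/12 = 0.010025; periods = 12·1 = 12.
A = 101,010·(1 + 0.010025)^12 ≈ 101,010·1.12715977621 ≈ 113,854.4090.

$113,854.41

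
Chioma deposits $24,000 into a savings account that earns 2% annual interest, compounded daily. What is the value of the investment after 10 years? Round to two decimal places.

Periodic rate = 2%/365 = 0.0000547945; periods = 365·10 = 3650.
A = 24,000·(1 + 0.02/365)^3650 ≈ 24,000·1.2213960658 ≈ 29,313.5056.

$29,313.51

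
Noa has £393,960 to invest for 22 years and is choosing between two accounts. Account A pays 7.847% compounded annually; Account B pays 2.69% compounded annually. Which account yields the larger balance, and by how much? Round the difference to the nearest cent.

Account A, by £1,369,577.09

A: (1 + 0.07847)^22 ≈ 5.269598328076, so 393,960 × 5.269598328076 ≈ 2,076,010.9573.
B: (1 + 0.0269)^22 ≈ 1.7931614136, so 393,960 × 1.7931614136 ≈ 706,433.8705.
Difference ≈ 1,369,577.0868 in favor of A.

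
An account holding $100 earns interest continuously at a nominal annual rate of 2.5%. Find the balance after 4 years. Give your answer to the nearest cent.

$110.52

A = P·e^(rt) = 100·e^(0.025·4) = 100·e^0.1.
e^0.1 ≈ 1.10517092, so A ≈ 110.5171.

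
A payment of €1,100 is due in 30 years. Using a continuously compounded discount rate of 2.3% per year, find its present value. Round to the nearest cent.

P = A·e^(−rt) = 1,100·e^(−0.69).
e^(−0.69) ≈ 0.5015760691, so P ≈ 551.7337.

€551.73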